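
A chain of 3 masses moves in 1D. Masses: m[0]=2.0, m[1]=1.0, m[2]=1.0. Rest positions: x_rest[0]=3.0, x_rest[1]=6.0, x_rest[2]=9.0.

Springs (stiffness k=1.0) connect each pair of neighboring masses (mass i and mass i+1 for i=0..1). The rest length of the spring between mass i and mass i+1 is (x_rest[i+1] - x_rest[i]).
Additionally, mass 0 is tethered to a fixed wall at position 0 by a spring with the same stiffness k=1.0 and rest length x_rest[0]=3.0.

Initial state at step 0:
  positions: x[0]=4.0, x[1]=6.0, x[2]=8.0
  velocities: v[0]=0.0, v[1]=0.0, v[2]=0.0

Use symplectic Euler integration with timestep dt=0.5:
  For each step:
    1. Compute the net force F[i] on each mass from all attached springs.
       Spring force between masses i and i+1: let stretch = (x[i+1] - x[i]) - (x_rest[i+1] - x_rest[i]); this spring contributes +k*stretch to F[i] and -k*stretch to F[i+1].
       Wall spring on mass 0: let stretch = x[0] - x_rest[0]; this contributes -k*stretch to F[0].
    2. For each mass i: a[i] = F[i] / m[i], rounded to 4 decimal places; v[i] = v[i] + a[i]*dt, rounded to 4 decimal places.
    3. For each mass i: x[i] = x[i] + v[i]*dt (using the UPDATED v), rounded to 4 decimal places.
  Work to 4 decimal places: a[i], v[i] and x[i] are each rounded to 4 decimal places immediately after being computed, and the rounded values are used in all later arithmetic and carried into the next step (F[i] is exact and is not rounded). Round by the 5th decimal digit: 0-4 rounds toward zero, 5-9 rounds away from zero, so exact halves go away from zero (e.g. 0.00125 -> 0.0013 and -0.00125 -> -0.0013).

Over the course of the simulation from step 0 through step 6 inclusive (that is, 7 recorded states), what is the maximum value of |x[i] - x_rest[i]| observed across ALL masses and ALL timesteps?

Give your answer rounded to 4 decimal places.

Answer: 1.0224

Derivation:
Step 0: x=[4.0000 6.0000 8.0000] v=[0.0000 0.0000 0.0000]
Step 1: x=[3.7500 6.0000 8.2500] v=[-0.5000 0.0000 0.5000]
Step 2: x=[3.3125 6.0000 8.6875] v=[-0.8750 0.0000 0.8750]
Step 3: x=[2.7969 6.0000 9.2032] v=[-1.0313 0.0000 1.0313]
Step 4: x=[2.3320 6.0001 9.6681] v=[-0.9298 0.0001 0.9297]
Step 5: x=[2.0341 6.0002 9.9660] v=[-0.5958 0.0001 0.5957]
Step 6: x=[1.9777 6.0002 10.0224] v=[-0.1128 -0.0001 0.1128]
Max displacement = 1.0224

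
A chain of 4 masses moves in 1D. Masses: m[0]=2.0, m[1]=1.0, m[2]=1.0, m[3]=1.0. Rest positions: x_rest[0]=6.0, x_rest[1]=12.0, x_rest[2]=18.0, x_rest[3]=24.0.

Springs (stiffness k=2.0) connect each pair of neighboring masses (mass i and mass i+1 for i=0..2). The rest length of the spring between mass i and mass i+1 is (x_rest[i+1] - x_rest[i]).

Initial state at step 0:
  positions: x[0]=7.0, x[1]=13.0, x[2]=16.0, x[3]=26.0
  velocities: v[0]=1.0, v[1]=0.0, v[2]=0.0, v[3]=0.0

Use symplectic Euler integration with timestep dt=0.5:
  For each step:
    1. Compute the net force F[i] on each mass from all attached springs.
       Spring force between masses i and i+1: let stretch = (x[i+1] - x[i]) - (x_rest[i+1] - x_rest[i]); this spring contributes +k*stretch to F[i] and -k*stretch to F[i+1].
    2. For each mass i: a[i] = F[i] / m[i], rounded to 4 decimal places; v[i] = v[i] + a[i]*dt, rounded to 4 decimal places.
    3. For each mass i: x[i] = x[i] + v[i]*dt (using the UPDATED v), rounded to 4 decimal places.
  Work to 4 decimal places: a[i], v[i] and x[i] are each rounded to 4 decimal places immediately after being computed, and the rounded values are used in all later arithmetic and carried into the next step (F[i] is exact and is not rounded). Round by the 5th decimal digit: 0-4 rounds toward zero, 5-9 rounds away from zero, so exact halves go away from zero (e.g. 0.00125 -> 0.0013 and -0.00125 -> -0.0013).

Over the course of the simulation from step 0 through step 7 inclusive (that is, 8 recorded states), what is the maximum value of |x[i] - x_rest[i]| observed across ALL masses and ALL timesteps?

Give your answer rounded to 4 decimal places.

Step 0: x=[7.0000 13.0000 16.0000 26.0000] v=[1.0000 0.0000 0.0000 0.0000]
Step 1: x=[7.5000 11.5000 19.5000 24.0000] v=[1.0000 -3.0000 7.0000 -4.0000]
Step 2: x=[7.5000 12.0000 21.2500 22.7500] v=[0.0000 1.0000 3.5000 -2.5000]
Step 3: x=[7.1250 14.8750 19.1250 23.7500] v=[-0.7500 5.7500 -4.2500 2.0000]
Step 4: x=[7.1875 16.0000 17.1875 25.4375] v=[0.1250 2.2500 -3.8750 3.3750]
Step 5: x=[7.9532 13.3125 18.7813 26.0000] v=[1.5313 -5.3750 3.1875 1.1250]
Step 6: x=[8.5587 10.6798 21.2500 25.9532] v=[1.2110 -5.2655 4.9374 -0.0937]
Step 7: x=[8.1945 12.2716 20.7852 26.5548] v=[-0.7285 3.1836 -0.9296 1.2031]
Max displacement = 4.0000

Answer: 4.0000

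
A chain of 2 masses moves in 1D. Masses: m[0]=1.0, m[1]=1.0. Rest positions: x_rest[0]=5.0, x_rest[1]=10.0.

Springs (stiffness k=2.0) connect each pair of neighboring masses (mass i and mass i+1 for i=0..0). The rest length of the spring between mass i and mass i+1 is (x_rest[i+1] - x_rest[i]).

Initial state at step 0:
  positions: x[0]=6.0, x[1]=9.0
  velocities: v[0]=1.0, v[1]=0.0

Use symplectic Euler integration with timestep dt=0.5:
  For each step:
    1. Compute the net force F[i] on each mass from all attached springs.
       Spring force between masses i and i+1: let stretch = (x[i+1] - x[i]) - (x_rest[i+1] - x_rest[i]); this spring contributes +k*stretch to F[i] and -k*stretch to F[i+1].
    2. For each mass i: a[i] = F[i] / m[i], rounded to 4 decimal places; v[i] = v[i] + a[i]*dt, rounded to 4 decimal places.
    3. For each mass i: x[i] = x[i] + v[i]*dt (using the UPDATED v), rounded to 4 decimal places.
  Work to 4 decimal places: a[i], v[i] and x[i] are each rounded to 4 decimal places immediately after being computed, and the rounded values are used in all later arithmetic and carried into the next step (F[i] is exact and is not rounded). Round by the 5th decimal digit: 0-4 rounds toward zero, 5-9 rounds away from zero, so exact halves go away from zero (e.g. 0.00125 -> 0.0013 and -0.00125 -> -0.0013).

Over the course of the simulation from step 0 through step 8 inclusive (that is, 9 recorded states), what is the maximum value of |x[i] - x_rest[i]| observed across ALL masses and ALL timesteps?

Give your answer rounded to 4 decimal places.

Answer: 2.7500

Derivation:
Step 0: x=[6.0000 9.0000] v=[1.0000 0.0000]
Step 1: x=[5.5000 10.0000] v=[-1.0000 2.0000]
Step 2: x=[4.7500 11.2500] v=[-1.5000 2.5000]
Step 3: x=[4.7500 11.7500] v=[0.0000 1.0000]
Step 4: x=[5.7500 11.2500] v=[2.0000 -1.0000]
Step 5: x=[7.0000 10.5000] v=[2.5000 -1.5000]
Step 6: x=[7.5000 10.5000] v=[1.0000 0.0000]
Step 7: x=[7.0000 11.5000] v=[-1.0000 2.0000]
Step 8: x=[6.2500 12.7500] v=[-1.5000 2.5000]
Max displacement = 2.7500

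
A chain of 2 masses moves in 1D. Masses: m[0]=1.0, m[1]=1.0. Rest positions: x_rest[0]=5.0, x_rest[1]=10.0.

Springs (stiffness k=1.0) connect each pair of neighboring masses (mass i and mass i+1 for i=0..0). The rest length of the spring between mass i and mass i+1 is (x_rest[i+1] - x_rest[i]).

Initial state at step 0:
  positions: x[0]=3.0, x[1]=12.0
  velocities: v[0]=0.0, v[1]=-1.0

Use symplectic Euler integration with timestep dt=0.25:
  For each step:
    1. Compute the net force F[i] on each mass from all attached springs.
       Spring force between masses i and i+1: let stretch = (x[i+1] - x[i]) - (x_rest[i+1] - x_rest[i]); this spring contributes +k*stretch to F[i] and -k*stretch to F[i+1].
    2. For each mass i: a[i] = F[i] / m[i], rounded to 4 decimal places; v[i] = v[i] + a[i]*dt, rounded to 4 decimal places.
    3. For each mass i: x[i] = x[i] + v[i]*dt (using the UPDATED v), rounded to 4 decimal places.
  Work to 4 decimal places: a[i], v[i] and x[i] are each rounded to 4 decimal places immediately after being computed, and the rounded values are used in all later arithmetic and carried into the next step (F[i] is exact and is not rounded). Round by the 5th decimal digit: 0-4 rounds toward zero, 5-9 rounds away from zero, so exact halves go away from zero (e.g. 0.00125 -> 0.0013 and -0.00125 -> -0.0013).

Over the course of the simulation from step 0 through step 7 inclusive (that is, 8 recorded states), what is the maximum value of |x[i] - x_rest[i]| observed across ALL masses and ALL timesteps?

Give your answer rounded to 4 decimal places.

Answer: 2.8996

Derivation:
Step 0: x=[3.0000 12.0000] v=[0.0000 -1.0000]
Step 1: x=[3.2500 11.5000] v=[1.0000 -2.0000]
Step 2: x=[3.7031 10.7969] v=[1.8125 -2.8125]
Step 3: x=[4.2871 9.9629] v=[2.3360 -3.3360]
Step 4: x=[4.9134 9.0867] v=[2.5050 -3.5050]
Step 5: x=[5.4880 8.2621] v=[2.2983 -3.2983]
Step 6: x=[5.9235 7.5767] v=[1.7418 -2.7418]
Step 7: x=[6.1498 7.1004] v=[0.9051 -1.9051]
Max displacement = 2.8996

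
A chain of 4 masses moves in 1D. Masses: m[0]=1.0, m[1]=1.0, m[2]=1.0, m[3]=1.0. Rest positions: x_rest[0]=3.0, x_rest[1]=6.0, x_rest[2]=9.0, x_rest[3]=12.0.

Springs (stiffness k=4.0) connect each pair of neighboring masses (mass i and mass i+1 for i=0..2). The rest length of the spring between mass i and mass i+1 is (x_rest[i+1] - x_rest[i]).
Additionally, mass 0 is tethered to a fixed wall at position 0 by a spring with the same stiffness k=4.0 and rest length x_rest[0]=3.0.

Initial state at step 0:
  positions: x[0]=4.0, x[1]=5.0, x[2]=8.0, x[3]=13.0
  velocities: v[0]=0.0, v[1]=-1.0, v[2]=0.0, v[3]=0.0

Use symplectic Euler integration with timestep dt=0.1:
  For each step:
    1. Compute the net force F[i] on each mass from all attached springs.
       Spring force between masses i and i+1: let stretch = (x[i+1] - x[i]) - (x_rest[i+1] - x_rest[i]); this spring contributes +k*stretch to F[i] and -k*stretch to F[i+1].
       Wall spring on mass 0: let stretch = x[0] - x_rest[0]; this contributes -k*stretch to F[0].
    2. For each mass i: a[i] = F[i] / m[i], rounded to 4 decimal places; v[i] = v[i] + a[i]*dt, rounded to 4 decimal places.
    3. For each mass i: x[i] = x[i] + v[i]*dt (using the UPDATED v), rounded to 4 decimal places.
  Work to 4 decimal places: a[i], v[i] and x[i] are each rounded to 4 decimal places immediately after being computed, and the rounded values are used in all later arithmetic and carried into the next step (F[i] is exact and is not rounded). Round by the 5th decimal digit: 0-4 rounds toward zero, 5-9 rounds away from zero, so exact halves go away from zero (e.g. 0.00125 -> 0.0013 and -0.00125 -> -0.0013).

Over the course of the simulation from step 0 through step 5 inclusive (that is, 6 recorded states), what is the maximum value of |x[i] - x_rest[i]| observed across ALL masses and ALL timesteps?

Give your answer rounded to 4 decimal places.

Step 0: x=[4.0000 5.0000 8.0000 13.0000] v=[0.0000 -1.0000 0.0000 0.0000]
Step 1: x=[3.8800 4.9800 8.0800 12.9200] v=[-1.2000 -0.2000 0.8000 -0.8000]
Step 2: x=[3.6488 5.0400 8.2296 12.7664] v=[-2.3120 0.6000 1.4960 -1.5360]
Step 3: x=[3.3273 5.1719 8.4331 12.5513] v=[-3.2150 1.3194 2.0349 -2.1507]
Step 4: x=[2.9465 5.3605 8.6709 12.2915] v=[-3.8081 1.8860 2.3777 -2.5980]
Step 5: x=[2.5444 5.5850 8.9211 12.0069] v=[-4.0211 2.2446 2.5018 -2.8462]
Max displacement = 1.0200

Answer: 1.0200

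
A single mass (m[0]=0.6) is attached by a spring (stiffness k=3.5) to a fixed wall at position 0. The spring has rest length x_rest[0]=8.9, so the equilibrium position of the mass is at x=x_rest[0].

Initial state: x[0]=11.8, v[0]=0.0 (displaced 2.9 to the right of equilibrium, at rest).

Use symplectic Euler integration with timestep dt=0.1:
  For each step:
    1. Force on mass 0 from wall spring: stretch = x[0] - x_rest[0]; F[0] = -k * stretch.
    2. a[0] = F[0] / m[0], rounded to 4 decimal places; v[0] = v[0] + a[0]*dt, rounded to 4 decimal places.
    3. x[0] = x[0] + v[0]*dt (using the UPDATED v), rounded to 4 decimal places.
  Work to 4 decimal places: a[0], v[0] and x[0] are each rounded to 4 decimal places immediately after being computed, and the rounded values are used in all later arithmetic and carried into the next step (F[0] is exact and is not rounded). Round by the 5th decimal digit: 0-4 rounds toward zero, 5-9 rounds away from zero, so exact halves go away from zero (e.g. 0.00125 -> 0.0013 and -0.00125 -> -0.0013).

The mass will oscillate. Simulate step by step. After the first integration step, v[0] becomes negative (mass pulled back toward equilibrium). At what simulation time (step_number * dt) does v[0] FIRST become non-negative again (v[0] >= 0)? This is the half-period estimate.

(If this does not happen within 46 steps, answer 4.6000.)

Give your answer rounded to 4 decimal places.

Step 0: x=[11.8000] v=[0.0000]
Step 1: x=[11.6308] v=[-1.6917]
Step 2: x=[11.3023] v=[-3.2847]
Step 3: x=[10.8337] v=[-4.6860]
Step 4: x=[10.2523] v=[-5.8140]
Step 5: x=[9.5920] v=[-6.6028]
Step 6: x=[8.8914] v=[-7.0065]
Step 7: x=[8.1913] v=[-7.0015]
Step 8: x=[7.5325] v=[-6.5881]
Step 9: x=[6.9535] v=[-5.7904]
Step 10: x=[6.4880] v=[-4.6549]
Step 11: x=[6.1632] v=[-3.2479]
Step 12: x=[5.9981] v=[-1.6514]
Step 13: x=[6.0022] v=[0.0414]
First v>=0 after going negative at step 13, time=1.3000

Answer: 1.3000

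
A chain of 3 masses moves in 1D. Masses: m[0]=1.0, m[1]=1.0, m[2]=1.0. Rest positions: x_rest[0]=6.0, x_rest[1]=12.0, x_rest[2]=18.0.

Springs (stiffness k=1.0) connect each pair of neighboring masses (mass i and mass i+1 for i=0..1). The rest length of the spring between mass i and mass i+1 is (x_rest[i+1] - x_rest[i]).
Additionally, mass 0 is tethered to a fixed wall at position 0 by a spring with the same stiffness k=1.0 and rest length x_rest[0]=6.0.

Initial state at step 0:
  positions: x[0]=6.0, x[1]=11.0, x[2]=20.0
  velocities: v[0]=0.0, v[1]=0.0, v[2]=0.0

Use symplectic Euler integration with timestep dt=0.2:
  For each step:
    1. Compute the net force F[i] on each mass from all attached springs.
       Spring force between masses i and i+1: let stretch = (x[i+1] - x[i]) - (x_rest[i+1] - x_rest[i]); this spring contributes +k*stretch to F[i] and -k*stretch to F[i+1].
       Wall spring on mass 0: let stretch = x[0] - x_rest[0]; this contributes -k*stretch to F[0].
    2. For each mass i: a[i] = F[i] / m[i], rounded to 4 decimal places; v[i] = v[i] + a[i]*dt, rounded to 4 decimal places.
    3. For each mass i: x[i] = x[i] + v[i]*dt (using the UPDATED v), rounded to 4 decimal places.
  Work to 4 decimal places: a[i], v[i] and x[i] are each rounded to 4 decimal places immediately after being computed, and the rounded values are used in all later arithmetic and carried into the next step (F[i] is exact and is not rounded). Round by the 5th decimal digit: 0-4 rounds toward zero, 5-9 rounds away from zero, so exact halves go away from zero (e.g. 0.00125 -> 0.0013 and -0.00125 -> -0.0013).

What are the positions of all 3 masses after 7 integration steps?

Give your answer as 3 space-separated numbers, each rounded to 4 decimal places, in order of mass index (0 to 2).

Step 0: x=[6.0000 11.0000 20.0000] v=[0.0000 0.0000 0.0000]
Step 1: x=[5.9600 11.1600 19.8800] v=[-0.2000 0.8000 -0.6000]
Step 2: x=[5.8896 11.4608 19.6512] v=[-0.3520 1.5040 -1.1440]
Step 3: x=[5.8065 11.8664 19.3348] v=[-0.4157 2.0278 -1.5821]
Step 4: x=[5.7335 12.3283 18.9596] v=[-0.3650 2.3095 -1.8758]
Step 5: x=[5.6950 12.7917 18.5592] v=[-0.1927 2.3168 -2.0021]
Step 6: x=[5.7125 13.2019 18.1681] v=[0.0876 2.0510 -1.9556]
Step 7: x=[5.8011 13.5112 17.8183] v=[0.4430 1.5464 -1.7488]

Answer: 5.8011 13.5112 17.8183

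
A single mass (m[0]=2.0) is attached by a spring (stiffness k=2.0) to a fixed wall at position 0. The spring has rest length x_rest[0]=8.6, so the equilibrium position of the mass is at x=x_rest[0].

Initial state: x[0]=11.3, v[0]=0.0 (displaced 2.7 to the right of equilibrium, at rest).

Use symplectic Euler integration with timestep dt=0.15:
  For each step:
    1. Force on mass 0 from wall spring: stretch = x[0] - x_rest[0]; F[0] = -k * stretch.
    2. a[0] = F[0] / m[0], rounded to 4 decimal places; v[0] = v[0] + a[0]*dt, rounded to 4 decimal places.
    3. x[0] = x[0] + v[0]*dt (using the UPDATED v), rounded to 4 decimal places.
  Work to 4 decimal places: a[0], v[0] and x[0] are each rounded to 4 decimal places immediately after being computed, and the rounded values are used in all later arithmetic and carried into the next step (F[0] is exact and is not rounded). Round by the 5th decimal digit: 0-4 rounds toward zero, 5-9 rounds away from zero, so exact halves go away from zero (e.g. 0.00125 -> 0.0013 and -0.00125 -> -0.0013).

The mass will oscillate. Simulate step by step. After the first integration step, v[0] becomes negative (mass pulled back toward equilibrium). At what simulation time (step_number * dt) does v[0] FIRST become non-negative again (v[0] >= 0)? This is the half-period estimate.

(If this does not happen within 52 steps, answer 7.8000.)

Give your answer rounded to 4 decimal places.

Answer: 3.1500

Derivation:
Step 0: x=[11.3000] v=[0.0000]
Step 1: x=[11.2393] v=[-0.4050]
Step 2: x=[11.1192] v=[-0.8009]
Step 3: x=[10.9424] v=[-1.1788]
Step 4: x=[10.7129] v=[-1.5302]
Step 5: x=[10.4358] v=[-1.8471]
Step 6: x=[10.1174] v=[-2.1225]
Step 7: x=[9.7649] v=[-2.3501]
Step 8: x=[9.3862] v=[-2.5248]
Step 9: x=[8.9898] v=[-2.6427]
Step 10: x=[8.5846] v=[-2.7012]
Step 11: x=[8.1798] v=[-2.6989]
Step 12: x=[7.7844] v=[-2.6359]
Step 13: x=[7.4074] v=[-2.5136]
Step 14: x=[7.0572] v=[-2.3347]
Step 15: x=[6.7417] v=[-2.1033]
Step 16: x=[6.4680] v=[-1.8246]
Step 17: x=[6.2423] v=[-1.5048]
Step 18: x=[6.0696] v=[-1.1511]
Step 19: x=[5.9539] v=[-0.7715]
Step 20: x=[5.8977] v=[-0.3746]
Step 21: x=[5.9023] v=[0.0307]
First v>=0 after going negative at step 21, time=3.1500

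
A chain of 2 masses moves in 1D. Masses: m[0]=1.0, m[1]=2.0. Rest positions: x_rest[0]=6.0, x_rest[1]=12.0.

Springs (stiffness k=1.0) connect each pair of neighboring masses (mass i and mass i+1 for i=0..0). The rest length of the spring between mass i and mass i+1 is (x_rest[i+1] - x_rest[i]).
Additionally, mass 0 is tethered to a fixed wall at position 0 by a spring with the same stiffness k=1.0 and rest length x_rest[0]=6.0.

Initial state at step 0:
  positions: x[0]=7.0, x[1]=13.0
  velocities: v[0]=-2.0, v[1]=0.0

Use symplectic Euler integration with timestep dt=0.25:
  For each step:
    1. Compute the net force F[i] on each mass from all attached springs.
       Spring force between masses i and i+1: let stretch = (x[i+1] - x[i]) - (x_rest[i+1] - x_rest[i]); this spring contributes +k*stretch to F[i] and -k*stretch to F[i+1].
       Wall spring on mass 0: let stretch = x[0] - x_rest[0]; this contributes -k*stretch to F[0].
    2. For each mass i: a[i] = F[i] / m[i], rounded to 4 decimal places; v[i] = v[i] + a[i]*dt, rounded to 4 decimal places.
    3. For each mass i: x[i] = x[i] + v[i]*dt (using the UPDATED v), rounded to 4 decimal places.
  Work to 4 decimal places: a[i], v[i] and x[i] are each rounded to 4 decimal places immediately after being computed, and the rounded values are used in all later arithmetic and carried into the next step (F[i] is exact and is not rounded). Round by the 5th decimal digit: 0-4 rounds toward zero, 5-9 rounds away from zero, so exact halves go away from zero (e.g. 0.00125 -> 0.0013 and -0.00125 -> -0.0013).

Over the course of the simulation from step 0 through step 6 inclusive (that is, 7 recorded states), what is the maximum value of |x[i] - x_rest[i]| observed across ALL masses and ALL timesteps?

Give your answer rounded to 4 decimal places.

Answer: 1.1182

Derivation:
Step 0: x=[7.0000 13.0000] v=[-2.0000 0.0000]
Step 1: x=[6.4375 13.0000] v=[-2.2500 0.0000]
Step 2: x=[5.8828 12.9824] v=[-2.2188 -0.0703]
Step 3: x=[5.4042 12.9305] v=[-1.9146 -0.2078]
Step 4: x=[5.0582 12.8309] v=[-1.3841 -0.3986]
Step 5: x=[4.8818 12.6759] v=[-0.7055 -0.6202]
Step 6: x=[4.8875 12.4648] v=[0.0226 -0.8445]
Max displacement = 1.1182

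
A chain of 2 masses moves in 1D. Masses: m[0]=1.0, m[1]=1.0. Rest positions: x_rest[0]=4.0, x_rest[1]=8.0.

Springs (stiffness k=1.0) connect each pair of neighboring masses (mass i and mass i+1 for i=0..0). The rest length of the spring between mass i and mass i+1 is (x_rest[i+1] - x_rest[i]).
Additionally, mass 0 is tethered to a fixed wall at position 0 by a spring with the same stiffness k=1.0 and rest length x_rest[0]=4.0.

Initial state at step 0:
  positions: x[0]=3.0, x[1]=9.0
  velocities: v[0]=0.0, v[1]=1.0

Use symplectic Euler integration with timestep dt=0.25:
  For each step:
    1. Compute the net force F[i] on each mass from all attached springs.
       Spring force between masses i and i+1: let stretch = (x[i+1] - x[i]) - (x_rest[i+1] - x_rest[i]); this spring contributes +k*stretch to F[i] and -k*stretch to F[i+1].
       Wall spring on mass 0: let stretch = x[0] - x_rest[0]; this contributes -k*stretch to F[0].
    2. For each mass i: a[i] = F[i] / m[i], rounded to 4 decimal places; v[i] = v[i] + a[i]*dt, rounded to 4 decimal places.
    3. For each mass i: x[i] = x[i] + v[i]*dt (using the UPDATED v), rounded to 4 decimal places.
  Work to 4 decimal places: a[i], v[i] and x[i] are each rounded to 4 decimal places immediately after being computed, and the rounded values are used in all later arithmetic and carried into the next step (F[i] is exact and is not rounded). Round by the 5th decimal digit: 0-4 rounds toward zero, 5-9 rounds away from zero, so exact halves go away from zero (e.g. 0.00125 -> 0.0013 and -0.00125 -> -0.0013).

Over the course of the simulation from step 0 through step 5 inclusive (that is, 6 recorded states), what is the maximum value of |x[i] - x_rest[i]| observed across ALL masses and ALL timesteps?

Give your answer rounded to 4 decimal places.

Step 0: x=[3.0000 9.0000] v=[0.0000 1.0000]
Step 1: x=[3.1875 9.1250] v=[0.7500 0.5000]
Step 2: x=[3.5469 9.1289] v=[1.4375 0.0156]
Step 3: x=[4.0335 9.0339] v=[1.9463 -0.3799]
Step 4: x=[4.5805 8.8764] v=[2.1880 -0.6300]
Step 5: x=[5.1097 8.7004] v=[2.1169 -0.7040]
Max displacement = 1.1289

Answer: 1.1289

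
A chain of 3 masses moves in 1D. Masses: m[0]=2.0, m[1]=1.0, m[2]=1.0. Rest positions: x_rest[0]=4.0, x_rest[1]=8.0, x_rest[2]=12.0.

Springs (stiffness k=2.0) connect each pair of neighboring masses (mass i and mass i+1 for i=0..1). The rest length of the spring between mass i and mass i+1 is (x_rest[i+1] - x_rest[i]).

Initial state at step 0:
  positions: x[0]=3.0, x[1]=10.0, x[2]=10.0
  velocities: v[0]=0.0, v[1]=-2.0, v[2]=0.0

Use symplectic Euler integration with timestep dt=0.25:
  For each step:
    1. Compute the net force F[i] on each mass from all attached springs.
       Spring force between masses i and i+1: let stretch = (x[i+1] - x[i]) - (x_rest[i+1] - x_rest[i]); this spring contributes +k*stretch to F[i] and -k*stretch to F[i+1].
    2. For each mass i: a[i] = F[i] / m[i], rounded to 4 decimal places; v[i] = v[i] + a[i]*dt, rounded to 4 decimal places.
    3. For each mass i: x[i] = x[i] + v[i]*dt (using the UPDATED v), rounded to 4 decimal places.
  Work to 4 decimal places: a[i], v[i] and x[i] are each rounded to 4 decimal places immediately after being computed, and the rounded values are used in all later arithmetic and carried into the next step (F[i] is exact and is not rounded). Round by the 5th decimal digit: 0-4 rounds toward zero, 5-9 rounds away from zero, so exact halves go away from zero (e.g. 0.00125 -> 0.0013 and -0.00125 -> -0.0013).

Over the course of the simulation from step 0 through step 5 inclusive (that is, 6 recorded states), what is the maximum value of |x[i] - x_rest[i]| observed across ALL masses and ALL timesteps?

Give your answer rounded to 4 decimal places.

Step 0: x=[3.0000 10.0000 10.0000] v=[0.0000 -2.0000 0.0000]
Step 1: x=[3.1875 8.6250 10.5000] v=[0.7500 -5.5000 2.0000]
Step 2: x=[3.4649 6.8047 11.2656] v=[1.1094 -7.2813 3.0625]
Step 3: x=[3.7010 5.1245 11.9736] v=[0.9444 -6.7208 2.8321]
Step 4: x=[3.7761 4.1225 12.3255] v=[0.3003 -4.0080 1.4076]
Step 5: x=[3.6228 4.1026 12.1520] v=[-0.6131 -0.0797 -0.6939]
Max displacement = 3.8974

Answer: 3.8974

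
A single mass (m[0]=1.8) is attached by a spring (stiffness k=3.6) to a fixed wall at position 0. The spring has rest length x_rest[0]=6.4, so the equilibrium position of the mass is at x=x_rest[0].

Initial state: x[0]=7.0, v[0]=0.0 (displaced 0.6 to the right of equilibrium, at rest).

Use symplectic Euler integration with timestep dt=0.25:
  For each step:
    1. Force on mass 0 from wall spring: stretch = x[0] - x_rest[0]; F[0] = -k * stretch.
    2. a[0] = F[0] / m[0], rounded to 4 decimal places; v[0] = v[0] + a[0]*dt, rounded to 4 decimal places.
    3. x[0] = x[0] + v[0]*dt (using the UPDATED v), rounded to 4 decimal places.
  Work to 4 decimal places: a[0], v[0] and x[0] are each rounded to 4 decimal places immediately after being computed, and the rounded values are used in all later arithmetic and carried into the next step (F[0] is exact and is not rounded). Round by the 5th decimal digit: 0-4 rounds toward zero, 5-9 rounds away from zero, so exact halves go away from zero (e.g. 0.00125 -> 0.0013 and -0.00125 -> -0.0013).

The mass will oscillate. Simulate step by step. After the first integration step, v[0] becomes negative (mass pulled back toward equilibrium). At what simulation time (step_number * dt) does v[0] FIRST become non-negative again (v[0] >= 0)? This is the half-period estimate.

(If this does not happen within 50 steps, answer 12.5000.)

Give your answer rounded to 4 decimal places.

Answer: 2.2500

Derivation:
Step 0: x=[7.0000] v=[0.0000]
Step 1: x=[6.9250] v=[-0.3000]
Step 2: x=[6.7844] v=[-0.5625]
Step 3: x=[6.5957] v=[-0.7547]
Step 4: x=[6.3826] v=[-0.8526]
Step 5: x=[6.1716] v=[-0.8439]
Step 6: x=[5.9892] v=[-0.7297]
Step 7: x=[5.8581] v=[-0.5243]
Step 8: x=[5.7948] v=[-0.2534]
Step 9: x=[5.8071] v=[0.0492]
First v>=0 after going negative at step 9, time=2.2500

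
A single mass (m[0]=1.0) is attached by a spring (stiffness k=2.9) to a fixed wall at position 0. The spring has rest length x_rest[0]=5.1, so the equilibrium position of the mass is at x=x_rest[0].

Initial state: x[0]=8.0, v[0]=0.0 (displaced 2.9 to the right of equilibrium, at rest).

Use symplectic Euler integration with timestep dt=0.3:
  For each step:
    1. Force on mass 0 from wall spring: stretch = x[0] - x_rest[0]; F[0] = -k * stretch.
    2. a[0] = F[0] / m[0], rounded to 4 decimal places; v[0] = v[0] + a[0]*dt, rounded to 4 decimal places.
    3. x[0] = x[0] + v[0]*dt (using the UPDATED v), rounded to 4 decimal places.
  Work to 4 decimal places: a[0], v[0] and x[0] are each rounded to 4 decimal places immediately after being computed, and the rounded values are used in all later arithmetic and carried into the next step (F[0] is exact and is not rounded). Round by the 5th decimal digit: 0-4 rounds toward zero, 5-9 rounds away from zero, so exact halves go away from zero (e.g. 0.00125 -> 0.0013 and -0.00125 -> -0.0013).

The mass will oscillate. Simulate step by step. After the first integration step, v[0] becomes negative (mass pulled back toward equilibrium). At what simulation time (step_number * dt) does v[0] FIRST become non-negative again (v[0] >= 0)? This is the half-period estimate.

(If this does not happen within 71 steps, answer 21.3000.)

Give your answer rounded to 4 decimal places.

Step 0: x=[8.0000] v=[0.0000]
Step 1: x=[7.2431] v=[-2.5230]
Step 2: x=[5.9269] v=[-4.3875]
Step 3: x=[4.3948] v=[-5.1069]
Step 4: x=[3.0468] v=[-4.4934]
Step 5: x=[2.2347] v=[-2.7071]
Step 6: x=[2.1704] v=[-0.2143]
Step 7: x=[2.8707] v=[2.3344]
First v>=0 after going negative at step 7, time=2.1000

Answer: 2.1000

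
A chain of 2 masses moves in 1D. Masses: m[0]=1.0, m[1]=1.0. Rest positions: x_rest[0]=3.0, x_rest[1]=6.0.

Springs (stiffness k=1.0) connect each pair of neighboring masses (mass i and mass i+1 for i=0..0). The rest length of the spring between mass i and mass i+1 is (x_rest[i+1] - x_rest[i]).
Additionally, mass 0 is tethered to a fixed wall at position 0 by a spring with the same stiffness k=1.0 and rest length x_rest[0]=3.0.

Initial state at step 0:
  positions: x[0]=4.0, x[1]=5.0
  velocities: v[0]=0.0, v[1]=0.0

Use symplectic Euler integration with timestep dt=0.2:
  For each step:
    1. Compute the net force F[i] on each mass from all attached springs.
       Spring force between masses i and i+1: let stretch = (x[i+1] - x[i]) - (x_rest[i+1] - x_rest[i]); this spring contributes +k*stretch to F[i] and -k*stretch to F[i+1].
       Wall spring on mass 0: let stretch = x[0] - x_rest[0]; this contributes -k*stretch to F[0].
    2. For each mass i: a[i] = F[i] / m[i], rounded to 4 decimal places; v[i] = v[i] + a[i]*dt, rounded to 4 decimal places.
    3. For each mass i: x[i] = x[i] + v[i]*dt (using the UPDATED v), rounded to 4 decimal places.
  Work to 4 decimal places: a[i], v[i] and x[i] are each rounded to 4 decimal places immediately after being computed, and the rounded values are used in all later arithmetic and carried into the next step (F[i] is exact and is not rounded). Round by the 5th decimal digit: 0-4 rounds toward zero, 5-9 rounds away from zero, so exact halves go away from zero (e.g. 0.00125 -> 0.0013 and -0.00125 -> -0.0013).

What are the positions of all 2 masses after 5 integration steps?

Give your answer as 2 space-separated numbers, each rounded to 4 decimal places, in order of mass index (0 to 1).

Answer: 2.6117 5.9425

Derivation:
Step 0: x=[4.0000 5.0000] v=[0.0000 0.0000]
Step 1: x=[3.8800 5.0800] v=[-0.6000 0.4000]
Step 2: x=[3.6528 5.2320] v=[-1.1360 0.7600]
Step 3: x=[3.3427 5.4408] v=[-1.5507 1.0442]
Step 4: x=[2.9828 5.6857] v=[-1.7996 1.2246]
Step 5: x=[2.6117 5.9425] v=[-1.8556 1.2840]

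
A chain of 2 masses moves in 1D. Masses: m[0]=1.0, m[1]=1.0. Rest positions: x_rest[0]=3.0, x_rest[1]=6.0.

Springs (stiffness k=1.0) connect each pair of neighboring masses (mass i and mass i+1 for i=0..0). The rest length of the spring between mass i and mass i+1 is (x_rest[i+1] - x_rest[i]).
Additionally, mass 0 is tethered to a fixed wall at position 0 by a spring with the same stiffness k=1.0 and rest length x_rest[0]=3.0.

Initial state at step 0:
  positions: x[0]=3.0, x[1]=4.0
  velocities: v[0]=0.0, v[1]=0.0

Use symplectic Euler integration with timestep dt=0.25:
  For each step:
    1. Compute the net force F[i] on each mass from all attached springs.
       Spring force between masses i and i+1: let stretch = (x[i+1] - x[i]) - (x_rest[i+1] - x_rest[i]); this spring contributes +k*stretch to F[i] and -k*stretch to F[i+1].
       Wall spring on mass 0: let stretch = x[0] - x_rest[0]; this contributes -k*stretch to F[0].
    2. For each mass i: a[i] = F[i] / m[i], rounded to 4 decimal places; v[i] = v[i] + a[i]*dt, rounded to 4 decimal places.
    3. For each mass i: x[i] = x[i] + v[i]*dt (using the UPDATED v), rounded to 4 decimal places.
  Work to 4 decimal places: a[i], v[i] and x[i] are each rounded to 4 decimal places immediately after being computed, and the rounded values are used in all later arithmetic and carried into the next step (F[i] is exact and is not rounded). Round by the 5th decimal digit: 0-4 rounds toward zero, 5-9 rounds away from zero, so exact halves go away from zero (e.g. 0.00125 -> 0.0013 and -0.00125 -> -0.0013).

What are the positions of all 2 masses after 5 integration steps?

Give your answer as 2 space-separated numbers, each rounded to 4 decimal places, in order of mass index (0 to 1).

Answer: 1.8416 5.3931

Derivation:
Step 0: x=[3.0000 4.0000] v=[0.0000 0.0000]
Step 1: x=[2.8750 4.1250] v=[-0.5000 0.5000]
Step 2: x=[2.6484 4.3594] v=[-0.9063 0.9375]
Step 3: x=[2.3632 4.6744] v=[-1.1407 1.2598]
Step 4: x=[2.0748 5.0324] v=[-1.1537 1.4320]
Step 5: x=[1.8416 5.3931] v=[-0.9330 1.4426]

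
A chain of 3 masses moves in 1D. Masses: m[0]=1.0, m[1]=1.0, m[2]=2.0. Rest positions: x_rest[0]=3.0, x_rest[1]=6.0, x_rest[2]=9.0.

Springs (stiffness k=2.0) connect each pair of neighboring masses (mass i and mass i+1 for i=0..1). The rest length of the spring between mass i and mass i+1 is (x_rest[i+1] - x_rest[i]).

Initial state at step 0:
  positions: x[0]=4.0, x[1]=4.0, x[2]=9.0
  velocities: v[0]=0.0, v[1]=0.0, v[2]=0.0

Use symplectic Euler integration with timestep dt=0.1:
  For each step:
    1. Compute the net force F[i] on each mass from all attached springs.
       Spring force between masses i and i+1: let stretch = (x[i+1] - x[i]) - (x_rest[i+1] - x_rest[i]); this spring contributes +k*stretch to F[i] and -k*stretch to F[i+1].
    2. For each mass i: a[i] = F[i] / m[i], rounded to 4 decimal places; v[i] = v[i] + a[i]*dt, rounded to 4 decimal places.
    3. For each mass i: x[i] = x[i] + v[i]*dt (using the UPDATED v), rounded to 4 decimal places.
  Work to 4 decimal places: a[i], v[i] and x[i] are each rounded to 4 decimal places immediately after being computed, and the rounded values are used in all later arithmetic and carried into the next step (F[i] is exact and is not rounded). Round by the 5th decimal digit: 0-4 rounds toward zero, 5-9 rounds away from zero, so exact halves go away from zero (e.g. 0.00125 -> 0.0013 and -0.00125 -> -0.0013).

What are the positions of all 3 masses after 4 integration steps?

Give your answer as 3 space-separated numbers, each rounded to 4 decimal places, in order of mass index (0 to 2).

Answer: 3.4468 4.9182 8.8175

Derivation:
Step 0: x=[4.0000 4.0000 9.0000] v=[0.0000 0.0000 0.0000]
Step 1: x=[3.9400 4.1000 8.9800] v=[-0.6000 1.0000 -0.2000]
Step 2: x=[3.8232 4.2944 8.9412] v=[-1.1680 1.9440 -0.3880]
Step 3: x=[3.6558 4.5723 8.8859] v=[-1.6738 2.7791 -0.5527]
Step 4: x=[3.4468 4.9182 8.8175] v=[-2.0905 3.4585 -0.6841]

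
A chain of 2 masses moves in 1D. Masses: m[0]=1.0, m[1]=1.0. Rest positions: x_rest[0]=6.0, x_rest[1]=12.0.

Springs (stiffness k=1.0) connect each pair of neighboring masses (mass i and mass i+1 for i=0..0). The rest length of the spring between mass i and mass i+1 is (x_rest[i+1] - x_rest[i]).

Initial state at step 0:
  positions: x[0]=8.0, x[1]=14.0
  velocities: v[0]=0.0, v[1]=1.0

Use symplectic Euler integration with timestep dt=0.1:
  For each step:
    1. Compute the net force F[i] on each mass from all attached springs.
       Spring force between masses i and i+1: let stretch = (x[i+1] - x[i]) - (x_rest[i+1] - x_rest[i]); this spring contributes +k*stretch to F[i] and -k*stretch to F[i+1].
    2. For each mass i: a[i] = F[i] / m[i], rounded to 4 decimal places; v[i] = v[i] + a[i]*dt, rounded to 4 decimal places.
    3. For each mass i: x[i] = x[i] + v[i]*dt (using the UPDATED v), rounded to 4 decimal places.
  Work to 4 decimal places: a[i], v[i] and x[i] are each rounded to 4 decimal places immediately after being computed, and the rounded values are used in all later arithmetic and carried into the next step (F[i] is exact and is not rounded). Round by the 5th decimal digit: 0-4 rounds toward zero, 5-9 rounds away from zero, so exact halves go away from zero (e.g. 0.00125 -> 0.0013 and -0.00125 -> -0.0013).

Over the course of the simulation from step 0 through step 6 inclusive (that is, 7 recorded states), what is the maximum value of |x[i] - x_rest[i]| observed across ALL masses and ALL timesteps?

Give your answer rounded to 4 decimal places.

Answer: 2.5661

Derivation:
Step 0: x=[8.0000 14.0000] v=[0.0000 1.0000]
Step 1: x=[8.0000 14.1000] v=[0.0000 1.0000]
Step 2: x=[8.0010 14.1990] v=[0.0100 0.9900]
Step 3: x=[8.0040 14.2960] v=[0.0298 0.9702]
Step 4: x=[8.0099 14.3901] v=[0.0590 0.9410]
Step 5: x=[8.0196 14.4804] v=[0.0970 0.9030]
Step 6: x=[8.0339 14.5661] v=[0.1431 0.8569]
Max displacement = 2.5661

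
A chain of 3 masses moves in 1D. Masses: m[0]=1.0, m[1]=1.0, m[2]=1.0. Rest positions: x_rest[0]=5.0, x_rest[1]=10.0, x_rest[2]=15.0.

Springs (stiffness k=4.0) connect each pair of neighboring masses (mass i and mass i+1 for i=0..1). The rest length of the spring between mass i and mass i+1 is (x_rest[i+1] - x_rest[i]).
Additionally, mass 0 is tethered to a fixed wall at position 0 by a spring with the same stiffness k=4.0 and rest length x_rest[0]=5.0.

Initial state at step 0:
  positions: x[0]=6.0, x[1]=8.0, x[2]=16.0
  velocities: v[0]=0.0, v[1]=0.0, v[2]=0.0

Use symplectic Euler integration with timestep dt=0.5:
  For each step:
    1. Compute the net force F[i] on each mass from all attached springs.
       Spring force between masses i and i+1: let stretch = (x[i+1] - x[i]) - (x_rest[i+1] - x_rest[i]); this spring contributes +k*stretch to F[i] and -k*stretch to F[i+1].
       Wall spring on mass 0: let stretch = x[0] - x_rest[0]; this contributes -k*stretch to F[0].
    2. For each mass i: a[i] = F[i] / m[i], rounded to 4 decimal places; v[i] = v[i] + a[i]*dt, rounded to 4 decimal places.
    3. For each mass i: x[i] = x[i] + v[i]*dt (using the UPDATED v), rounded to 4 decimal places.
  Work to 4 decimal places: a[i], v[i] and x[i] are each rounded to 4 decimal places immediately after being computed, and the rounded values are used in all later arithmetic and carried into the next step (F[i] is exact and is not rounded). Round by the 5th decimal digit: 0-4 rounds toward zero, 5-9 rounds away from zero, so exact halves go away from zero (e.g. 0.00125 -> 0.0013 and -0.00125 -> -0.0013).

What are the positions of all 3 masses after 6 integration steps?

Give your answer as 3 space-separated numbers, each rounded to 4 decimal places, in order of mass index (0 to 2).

Step 0: x=[6.0000 8.0000 16.0000] v=[0.0000 0.0000 0.0000]
Step 1: x=[2.0000 14.0000 13.0000] v=[-8.0000 12.0000 -6.0000]
Step 2: x=[8.0000 7.0000 16.0000] v=[12.0000 -14.0000 6.0000]
Step 3: x=[5.0000 10.0000 15.0000] v=[-6.0000 6.0000 -2.0000]
Step 4: x=[2.0000 13.0000 14.0000] v=[-6.0000 6.0000 -2.0000]
Step 5: x=[8.0000 6.0000 17.0000] v=[12.0000 -14.0000 6.0000]
Step 6: x=[4.0000 12.0000 14.0000] v=[-8.0000 12.0000 -6.0000]

Answer: 4.0000 12.0000 14.0000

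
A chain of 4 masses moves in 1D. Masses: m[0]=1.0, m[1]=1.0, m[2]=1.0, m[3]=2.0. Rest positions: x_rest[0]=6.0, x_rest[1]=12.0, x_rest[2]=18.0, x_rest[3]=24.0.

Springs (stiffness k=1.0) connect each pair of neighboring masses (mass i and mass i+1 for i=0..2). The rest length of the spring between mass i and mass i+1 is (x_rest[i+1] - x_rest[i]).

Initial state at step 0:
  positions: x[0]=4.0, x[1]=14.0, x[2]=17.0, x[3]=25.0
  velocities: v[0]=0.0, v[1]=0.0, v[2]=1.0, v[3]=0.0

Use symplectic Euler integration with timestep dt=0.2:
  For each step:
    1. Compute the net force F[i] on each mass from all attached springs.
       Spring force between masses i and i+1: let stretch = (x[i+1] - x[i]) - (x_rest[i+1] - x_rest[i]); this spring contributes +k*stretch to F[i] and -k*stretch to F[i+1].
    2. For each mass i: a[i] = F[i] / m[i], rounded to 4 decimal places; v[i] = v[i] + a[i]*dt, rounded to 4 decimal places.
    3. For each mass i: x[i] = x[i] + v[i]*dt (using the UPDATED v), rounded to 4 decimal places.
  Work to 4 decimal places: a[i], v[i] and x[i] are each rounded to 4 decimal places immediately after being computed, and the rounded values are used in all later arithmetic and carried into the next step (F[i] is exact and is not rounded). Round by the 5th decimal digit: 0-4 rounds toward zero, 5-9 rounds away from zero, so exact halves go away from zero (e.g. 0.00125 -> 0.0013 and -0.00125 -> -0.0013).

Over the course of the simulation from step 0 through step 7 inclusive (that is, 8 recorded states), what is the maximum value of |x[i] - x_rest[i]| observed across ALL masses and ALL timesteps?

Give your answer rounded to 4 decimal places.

Step 0: x=[4.0000 14.0000 17.0000 25.0000] v=[0.0000 0.0000 1.0000 0.0000]
Step 1: x=[4.1600 13.7200 17.4000 24.9600] v=[0.8000 -1.4000 2.0000 -0.2000]
Step 2: x=[4.4624 13.2048 17.9552 24.8888] v=[1.5120 -2.5760 2.7760 -0.3560]
Step 3: x=[4.8745 12.5299 18.5977 24.7989] v=[2.0605 -3.3744 3.2126 -0.4494]
Step 4: x=[5.3528 11.7915 19.2456 24.7050] v=[2.3916 -3.6919 3.2393 -0.4695]
Step 5: x=[5.8487 11.0937 19.8137 24.6219] v=[2.4793 -3.4888 2.8404 -0.4154]
Step 6: x=[6.3144 10.5349 20.2253 24.5627] v=[2.3283 -2.7938 2.0580 -0.2962]
Step 7: x=[6.7089 10.1949 20.4228 24.5367] v=[1.9724 -1.6998 0.9874 -0.1299]
Max displacement = 2.4228

Answer: 2.4228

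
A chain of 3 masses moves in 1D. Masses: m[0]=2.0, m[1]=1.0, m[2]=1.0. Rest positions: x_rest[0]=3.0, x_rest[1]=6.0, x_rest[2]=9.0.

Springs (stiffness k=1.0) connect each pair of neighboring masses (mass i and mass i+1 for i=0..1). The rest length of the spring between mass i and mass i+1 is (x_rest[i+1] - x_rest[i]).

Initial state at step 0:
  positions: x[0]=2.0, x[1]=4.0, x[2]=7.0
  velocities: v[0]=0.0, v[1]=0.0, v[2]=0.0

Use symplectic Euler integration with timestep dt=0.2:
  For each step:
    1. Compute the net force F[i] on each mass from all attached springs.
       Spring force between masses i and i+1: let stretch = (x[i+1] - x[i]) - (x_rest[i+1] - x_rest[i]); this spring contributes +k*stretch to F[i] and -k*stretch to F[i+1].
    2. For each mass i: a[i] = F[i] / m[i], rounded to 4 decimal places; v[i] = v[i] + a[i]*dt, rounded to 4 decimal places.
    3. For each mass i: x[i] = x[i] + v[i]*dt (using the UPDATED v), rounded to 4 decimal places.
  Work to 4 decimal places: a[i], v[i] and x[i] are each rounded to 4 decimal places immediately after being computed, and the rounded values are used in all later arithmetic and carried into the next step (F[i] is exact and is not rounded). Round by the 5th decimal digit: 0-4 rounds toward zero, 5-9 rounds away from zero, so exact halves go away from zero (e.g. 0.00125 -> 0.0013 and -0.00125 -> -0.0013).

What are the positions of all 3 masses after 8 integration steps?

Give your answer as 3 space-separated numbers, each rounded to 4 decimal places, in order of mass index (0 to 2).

Answer: 1.4889 4.7776 7.2448

Derivation:
Step 0: x=[2.0000 4.0000 7.0000] v=[0.0000 0.0000 0.0000]
Step 1: x=[1.9800 4.0400 7.0000] v=[-0.1000 0.2000 0.0000]
Step 2: x=[1.9412 4.1160 7.0016] v=[-0.1940 0.3800 0.0080]
Step 3: x=[1.8859 4.2204 7.0078] v=[-0.2765 0.5222 0.0309]
Step 4: x=[1.8173 4.3430 7.0225] v=[-0.3431 0.6128 0.0734]
Step 5: x=[1.7392 4.4717 7.0500] v=[-0.3905 0.6436 0.1375]
Step 6: x=[1.6557 4.5943 7.0944] v=[-0.4173 0.6128 0.2218]
Step 7: x=[1.5710 4.6993 7.1588] v=[-0.4234 0.5251 0.3218]
Step 8: x=[1.4889 4.7776 7.2448] v=[-0.4106 0.3913 0.4299]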